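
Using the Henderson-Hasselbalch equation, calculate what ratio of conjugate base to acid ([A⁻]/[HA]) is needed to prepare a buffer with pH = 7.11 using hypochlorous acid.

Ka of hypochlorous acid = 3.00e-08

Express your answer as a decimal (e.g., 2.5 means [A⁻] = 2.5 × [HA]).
[A⁻]/[HA] = 0.386

pKa = −log(3.00e-08) = 7.5229. pH = pKa + log([A⁻]/[HA]). 7.11 = 7.5229 + log(ratio). log(ratio) = 7.11 − 7.5229 = -0.4129. ratio = 10^(-0.4129) = 0.386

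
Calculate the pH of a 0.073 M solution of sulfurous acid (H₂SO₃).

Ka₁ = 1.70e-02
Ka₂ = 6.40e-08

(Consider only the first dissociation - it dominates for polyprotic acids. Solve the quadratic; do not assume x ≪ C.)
pH = 1.56

x² + Ka₁·x − Ka₁·C = 0 with Ka₁ = 1.70e-02, C = 0.073.
x = (−Ka₁ + √(Ka₁² + 4·Ka₁·C))/2 = 2.7739e-02 M, so pH = 1.56.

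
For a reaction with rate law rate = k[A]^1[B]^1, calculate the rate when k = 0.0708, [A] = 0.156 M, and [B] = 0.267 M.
0.002949 M/s

rate = k·[A]^1·[B]^1 = 0.0708·(0.156)^1·(0.267)^1 = 0.0708·0.156·0.267 = 0.002949 M/s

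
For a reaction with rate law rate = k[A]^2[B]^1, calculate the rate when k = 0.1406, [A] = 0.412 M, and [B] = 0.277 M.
0.006611 M/s

rate = k·[A]^2·[B]^1 = 0.1406·(0.412)^2·(0.277)^1 = 0.1406·0.169744·0.277 = 0.006611 M/s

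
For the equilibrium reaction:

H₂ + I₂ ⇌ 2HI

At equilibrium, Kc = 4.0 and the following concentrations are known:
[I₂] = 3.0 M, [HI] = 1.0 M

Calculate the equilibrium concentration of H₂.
[H₂] = 0.0833 M

Kc = ([HI]^2) / ([H₂] × [I₂]) = 4.0
[H₂]^1 = (product terms)/(Kc · other reactant terms) = 1 / (4.0 · 3) = 0.083333
[H₂] = 0.0833 M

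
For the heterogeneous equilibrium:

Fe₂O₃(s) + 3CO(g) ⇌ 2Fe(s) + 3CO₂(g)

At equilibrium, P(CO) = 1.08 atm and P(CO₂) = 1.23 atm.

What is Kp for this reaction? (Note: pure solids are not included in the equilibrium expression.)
K_p = 1.477

Solids (Fe₂O₃, Fe) are excluded.
Kp = P(CO₂)³/P(CO)³ = (1.23)³/(1.08)³ = 1.861/1.26 = 1.477.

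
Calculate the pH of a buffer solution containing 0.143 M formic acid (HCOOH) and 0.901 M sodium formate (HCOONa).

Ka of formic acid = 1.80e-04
pH = 4.54

pKa = -log(1.80e-04) = 3.74. pH = pKa + log([A⁻]/[HA]) = 3.74 + log(0.901/0.143)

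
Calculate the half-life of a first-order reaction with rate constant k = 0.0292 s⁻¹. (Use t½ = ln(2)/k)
23.74 s

t½ = ln(2)/k = 0.6931/0.0292 = 23.74 s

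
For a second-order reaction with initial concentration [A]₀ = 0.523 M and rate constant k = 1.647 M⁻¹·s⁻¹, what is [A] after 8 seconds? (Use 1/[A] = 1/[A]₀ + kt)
0.0663 M

1/[A] = 1/[A]₀ + k·t = 1/0.523 + (1.647)·(8) = 1.9120 + 13.1760 = 15.0880
[A] = 1/15.0880 = 0.0663 M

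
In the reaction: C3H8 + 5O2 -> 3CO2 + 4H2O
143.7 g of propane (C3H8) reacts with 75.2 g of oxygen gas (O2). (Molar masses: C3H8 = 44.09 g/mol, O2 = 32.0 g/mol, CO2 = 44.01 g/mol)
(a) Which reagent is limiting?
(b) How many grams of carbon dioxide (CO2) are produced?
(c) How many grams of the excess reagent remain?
(a) O2, (b) 62.05 g, (c) 123 g

Moles of C3H8 = 143.7 g ÷ 44.09 g/mol = 3.25924 mol
Moles of O2 = 75.2 g ÷ 32.0 g/mol = 2.35 mol
Moles ÷ coefficient: C3H8: 3.25924/1 = 3.259, O2: 2.35/5 = 0.47
(a) O2 has the smaller value, so O2 is the limiting reagent.
(b) Moles of CO2 = 2.35 mol O2 × (3/5) = 1.41 mol; mass = 1.41 mol × 44.01 g/mol = 62.05 g
(c) C3H8 consumed = 2.35 × (1/5) = 0.47 mol; remaining = 3.25924 − 0.47 = 2.78924 mol; mass = 2.78924 mol × 44.09 g/mol = 123 g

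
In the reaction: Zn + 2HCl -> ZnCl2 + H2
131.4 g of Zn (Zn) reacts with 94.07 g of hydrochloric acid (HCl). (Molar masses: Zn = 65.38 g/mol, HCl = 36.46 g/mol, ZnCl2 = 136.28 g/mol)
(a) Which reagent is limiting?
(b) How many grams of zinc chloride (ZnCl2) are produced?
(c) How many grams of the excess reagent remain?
(a) HCl, (b) 175.8 g, (c) 47.06 g

Moles of Zn = 131.4 g ÷ 65.38 g/mol = 2.00979 mol
Moles of HCl = 94.07 g ÷ 36.46 g/mol = 2.58009 mol
Moles ÷ coefficient: Zn: 2.00979/1 = 2.01, HCl: 2.58009/2 = 1.29
(a) HCl has the smaller value, so HCl is the limiting reagent.
(b) Moles of ZnCl2 = 2.58009 mol HCl × (1/2) = 1.29004 mol; mass = 1.29004 mol × 136.28 g/mol = 175.8 g
(c) Zn consumed = 2.58009 × (1/2) = 1.29004 mol; remaining = 2.00979 − 1.29004 = 0.719745 mol; mass = 0.719745 mol × 65.38 g/mol = 47.06 g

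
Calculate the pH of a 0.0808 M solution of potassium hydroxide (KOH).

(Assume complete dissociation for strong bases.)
pH = 12.91

[OH⁻] = 0.0808 M for strong base. pOH = -log[OH⁻] = 1.09, pH = 14 - pOH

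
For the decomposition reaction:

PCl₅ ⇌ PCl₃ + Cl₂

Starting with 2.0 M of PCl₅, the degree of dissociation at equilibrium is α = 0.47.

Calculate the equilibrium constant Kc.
K_c = 0.8336

x = α·[A]₀ = 0.47 × 2.0 = 0.94 M dissociated.
At eq: [PCl₅] = 2.0 − 0.94 = 1.06 M; [PCl₃] = [Cl₂] = x = 0.94 M.
Kc = [PCl₃][Cl₂]/[PCl₅] = (0.94)²/1.06 = 0.8336.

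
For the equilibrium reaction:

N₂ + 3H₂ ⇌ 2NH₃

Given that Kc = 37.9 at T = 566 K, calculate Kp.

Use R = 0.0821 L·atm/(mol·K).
K_p = 0.0176

Δn = (moles gaseous products) − (moles gaseous reactants) = -2
T = 566 K; RT = 0.0821 × 566 = 46.4686
Kp = Kc·(RT)^Δn = 37.9 × (46.4686)^-2 = 37.9 × 0.000463106 = 0.0176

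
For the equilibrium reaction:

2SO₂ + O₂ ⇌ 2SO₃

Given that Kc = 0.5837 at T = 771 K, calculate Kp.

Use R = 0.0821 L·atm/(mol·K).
K_p = 0.0092

Δn = (moles gaseous products) − (moles gaseous reactants) = -1
T = 771 K; RT = 0.0821 × 771 = 63.2991
Kp = Kc·(RT)^Δn = 0.5837 × (63.2991)^-1 = 0.5837 × 0.015798 = 0.0092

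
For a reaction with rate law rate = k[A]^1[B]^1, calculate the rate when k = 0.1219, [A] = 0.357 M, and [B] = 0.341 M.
0.01484 M/s

rate = k·[A]^1·[B]^1 = 0.1219·(0.357)^1·(0.341)^1 = 0.1219·0.357·0.341 = 0.01484 M/s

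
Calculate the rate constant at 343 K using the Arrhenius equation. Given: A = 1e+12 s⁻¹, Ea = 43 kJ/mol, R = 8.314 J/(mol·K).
2.83e+05 s⁻¹

k = A·exp(-Ea/(R·T)) = 1e+12·exp(-43000/(8.314·343)) = 1e+12·exp(-15.0787) = 1e+12·2.8275e-07 = 2.83e+05 s⁻¹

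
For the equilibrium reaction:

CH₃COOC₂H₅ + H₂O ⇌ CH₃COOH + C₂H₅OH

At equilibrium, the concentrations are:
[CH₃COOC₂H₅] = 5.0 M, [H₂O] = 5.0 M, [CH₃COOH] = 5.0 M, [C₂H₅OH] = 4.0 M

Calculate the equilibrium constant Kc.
K_c = 0.8000

Kc = ([CH₃COOH] × [C₂H₅OH]) / ([CH₃COOC₂H₅] × [H₂O])
   = ((5.0)·(4.0)) / ((5.0)·(5.0))
   = 20 / 25 = 0.8000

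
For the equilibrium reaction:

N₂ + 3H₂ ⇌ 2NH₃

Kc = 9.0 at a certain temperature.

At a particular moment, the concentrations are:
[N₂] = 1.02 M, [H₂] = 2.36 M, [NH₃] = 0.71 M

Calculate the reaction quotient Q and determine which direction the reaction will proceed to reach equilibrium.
Q = 0.038, Q < K, reaction proceeds forward (toward products)

Q = ([NH₃]^2) / ([N₂] × [H₂]^3)
  = ((0.71)^2) / ((1.02)·(2.36)^3) = 0.5041/13.407 = 0.0376
Since Q = 0.0376 < Kc = 9.0, the reaction proceeds forward (toward products) to reach equilibrium.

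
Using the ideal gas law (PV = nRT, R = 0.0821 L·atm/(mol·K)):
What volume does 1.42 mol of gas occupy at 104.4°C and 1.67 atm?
T = 104.4°C + 273.15 = 377.55 K
V = nRT/P = (1.42 × 0.0821 × 377.55) / 1.67
V = 26.36 L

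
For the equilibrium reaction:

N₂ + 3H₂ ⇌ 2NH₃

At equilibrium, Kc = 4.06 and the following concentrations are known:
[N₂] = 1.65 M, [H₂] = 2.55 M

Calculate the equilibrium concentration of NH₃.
[NH₃] = 10.5394 M

Kc = ([NH₃]^2) / ([N₂] × [H₂]^3) = 4.06
[NH₃]^2 = Kc · (reactant terms)/(other product terms) = 4.06 · 27.359 / 1 = 111.08
[NH₃] = (111.08)^(1/2) = 10.5394 M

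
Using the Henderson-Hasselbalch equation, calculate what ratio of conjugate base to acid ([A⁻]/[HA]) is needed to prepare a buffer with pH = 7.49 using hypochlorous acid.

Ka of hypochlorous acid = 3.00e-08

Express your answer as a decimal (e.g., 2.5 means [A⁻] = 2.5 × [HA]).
[A⁻]/[HA] = 0.927

pKa = −log(3.00e-08) = 7.5229. pH = pKa + log([A⁻]/[HA]). 7.49 = 7.5229 + log(ratio). log(ratio) = 7.49 − 7.5229 = -0.0329. ratio = 10^(-0.0329) = 0.927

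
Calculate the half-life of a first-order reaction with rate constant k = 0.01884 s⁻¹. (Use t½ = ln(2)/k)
36.79 s

t½ = ln(2)/k = 0.6931/0.01884 = 36.79 s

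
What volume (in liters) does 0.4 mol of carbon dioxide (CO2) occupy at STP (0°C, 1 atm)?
At STP, 1 mol of gas occupies 22.4 L
Volume = 0.4 mol × 22.4 L/mol = 8.96 L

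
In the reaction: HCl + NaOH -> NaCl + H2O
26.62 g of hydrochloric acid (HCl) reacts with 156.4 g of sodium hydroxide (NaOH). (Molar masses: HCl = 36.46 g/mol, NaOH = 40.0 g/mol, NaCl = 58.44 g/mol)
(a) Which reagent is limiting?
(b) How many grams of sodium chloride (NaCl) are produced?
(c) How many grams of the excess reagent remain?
(a) HCl, (b) 42.67 g, (c) 127.2 g

Moles of HCl = 26.62 g ÷ 36.46 g/mol = 0.730115 mol
Moles of NaOH = 156.4 g ÷ 40.0 g/mol = 3.91 mol
Moles ÷ coefficient: HCl: 0.730115/1 = 0.7301, NaOH: 3.91/1 = 3.91
(a) HCl has the smaller value, so HCl is the limiting reagent.
(b) Moles of NaCl = 0.730115 mol HCl × (1/1) = 0.730115 mol; mass = 0.730115 mol × 58.44 g/mol = 42.67 g
(c) NaOH consumed = 0.730115 × (1/1) = 0.730115 mol; remaining = 3.91 − 0.730115 = 3.17988 mol; mass = 3.17988 mol × 40.0 g/mol = 127.2 g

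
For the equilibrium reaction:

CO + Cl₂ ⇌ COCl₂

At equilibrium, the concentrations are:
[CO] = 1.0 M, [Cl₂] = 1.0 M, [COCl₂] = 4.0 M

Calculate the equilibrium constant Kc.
K_c = 4.0000

Kc = ([COCl₂]) / ([CO] × [Cl₂])
   = ((4.0)) / ((1.0)·(1.0))
   = 4 / 1 = 4.0000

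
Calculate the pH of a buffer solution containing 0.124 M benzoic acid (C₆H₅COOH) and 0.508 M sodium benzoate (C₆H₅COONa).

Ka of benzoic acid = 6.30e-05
pH = 4.81

pKa = -log(6.30e-05) = 4.20. pH = pKa + log([A⁻]/[HA]) = 4.20 + log(0.508/0.124)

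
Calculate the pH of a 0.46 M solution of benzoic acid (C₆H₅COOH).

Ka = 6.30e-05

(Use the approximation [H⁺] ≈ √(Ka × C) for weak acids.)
pH = 2.27

[H⁺] = √(Ka × C) = √(6.30e-05 × 0.46) = 5.3833e-03. pH = -log(5.3833e-03)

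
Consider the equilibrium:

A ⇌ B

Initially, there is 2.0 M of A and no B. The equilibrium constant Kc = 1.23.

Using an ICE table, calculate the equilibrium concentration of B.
[B] = 1.103 M

ICE: [A] = 2.0 − x, [B] = x.
Kc = x/(2.0 − x) = 1.23 ⇒ x = 1.23·2.0/(1 + 1.23) = 2.46/2.23 = 1.103.
[B] = x = 1.103 M.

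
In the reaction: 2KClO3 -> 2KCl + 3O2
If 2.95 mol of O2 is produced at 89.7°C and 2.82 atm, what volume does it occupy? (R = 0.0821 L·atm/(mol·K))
T = 89.7°C + 273.15 = 362.85 K
V = nRT/P = (2.95 × 0.0821 × 362.85) / 2.82
V = 31.16 L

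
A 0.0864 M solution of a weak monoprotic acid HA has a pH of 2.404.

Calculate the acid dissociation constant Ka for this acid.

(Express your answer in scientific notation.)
K_a = 1.89e-04

[H⁺] = 10^(−pH) = 10^(−2.404) = 3.945e-03 M. For HA ⇌ H⁺ + A⁻, Ka = x²/(C − x) = (3.945e-03)²/(0.0864 − 3.945e-03) = 1.89e-04.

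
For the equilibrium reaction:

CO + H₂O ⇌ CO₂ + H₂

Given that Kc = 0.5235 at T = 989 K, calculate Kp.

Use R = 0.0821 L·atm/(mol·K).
K_p = 0.5235

Δn = (moles gaseous products) − (moles gaseous reactants) = 0
T = 989 K; RT = 0.0821 × 989 = 81.1969
Kp = Kc·(RT)^Δn = 0.5235 × (81.1969)^0 = 0.5235 × 1 = 0.5235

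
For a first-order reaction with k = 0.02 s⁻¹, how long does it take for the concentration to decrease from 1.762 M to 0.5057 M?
62.41 s

From ln[A] = ln[A]₀ - k·t: t = ln([A]₀/[A])/k = ln(1.762/0.5057)/0.02 = ln(3.4843)/0.02 = 1.2483/0.02 = 62.41 s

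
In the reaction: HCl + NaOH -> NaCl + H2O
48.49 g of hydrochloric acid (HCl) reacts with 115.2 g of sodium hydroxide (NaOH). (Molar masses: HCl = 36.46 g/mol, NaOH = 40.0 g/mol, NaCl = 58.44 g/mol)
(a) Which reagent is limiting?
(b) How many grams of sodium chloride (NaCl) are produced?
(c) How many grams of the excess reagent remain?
(a) HCl, (b) 77.72 g, (c) 62 g

Moles of HCl = 48.49 g ÷ 36.46 g/mol = 1.32995 mol
Moles of NaOH = 115.2 g ÷ 40.0 g/mol = 2.88 mol
Moles ÷ coefficient: HCl: 1.32995/1 = 1.33, NaOH: 2.88/1 = 2.88
(a) HCl has the smaller value, so HCl is the limiting reagent.
(b) Moles of NaCl = 1.32995 mol HCl × (1/1) = 1.32995 mol; mass = 1.32995 mol × 58.44 g/mol = 77.72 g
(c) NaOH consumed = 1.32995 × (1/1) = 1.32995 mol; remaining = 2.88 − 1.32995 = 1.55005 mol; mass = 1.55005 mol × 40.0 g/mol = 62 g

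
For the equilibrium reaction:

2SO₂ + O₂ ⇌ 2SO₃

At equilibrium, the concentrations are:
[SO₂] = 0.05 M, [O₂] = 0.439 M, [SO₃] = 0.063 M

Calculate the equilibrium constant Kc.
K_c = 3.6164

Kc = ([SO₃]^2) / ([SO₂]^2 × [O₂])
   = ((0.063)^2) / ((0.05)^2·(0.439))
   = 0.003969 / 0.0010975 = 3.6164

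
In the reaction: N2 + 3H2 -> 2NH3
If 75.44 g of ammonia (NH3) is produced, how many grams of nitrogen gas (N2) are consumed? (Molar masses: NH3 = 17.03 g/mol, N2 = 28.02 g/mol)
Moles of NH3 = 75.44 g ÷ 17.03 g/mol = 4.42983 mol
Mole ratio: 1 mol N2 / 2 mol NH3
Moles of N2 = 4.42983 × (1/2) = 2.21491 mol
Mass of N2 = 2.21491 mol × 28.02 g/mol = 62.06 g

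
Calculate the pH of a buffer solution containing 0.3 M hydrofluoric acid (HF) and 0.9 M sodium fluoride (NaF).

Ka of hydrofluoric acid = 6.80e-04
pH = 3.64

pKa = -log(6.80e-04) = 3.17. pH = pKa + log([A⁻]/[HA]) = 3.17 + log(0.9/0.3)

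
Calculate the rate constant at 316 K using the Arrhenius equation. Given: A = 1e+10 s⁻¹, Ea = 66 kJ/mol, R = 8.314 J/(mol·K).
1.23e-01 s⁻¹

k = A·exp(-Ea/(R·T)) = 1e+10·exp(-66000/(8.314·316)) = 1e+10·exp(-25.1216) = 1e+10·1.2298e-11 = 1.23e-01 s⁻¹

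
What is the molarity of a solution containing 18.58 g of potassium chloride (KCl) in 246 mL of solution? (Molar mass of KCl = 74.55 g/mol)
Moles of KCl = 18.58 g ÷ 74.55 g/mol = 0.249229 mol
Volume = 246 mL = 0.246 L
Molarity = 0.249229 mol ÷ 0.246 L = 1.013 M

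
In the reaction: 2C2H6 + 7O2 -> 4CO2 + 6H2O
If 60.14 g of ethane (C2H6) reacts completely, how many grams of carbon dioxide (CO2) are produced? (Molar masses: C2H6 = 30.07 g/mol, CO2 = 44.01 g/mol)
Moles of C2H6 = 60.14 g ÷ 30.07 g/mol = 2 mol
Mole ratio: 4 mol CO2 / 2 mol C2H6
Moles of CO2 = 2 × (4/2) = 4 mol
Mass of CO2 = 4 mol × 44.01 g/mol = 176 g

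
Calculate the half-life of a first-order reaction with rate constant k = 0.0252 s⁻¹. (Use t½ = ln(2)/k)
27.51 s

t½ = ln(2)/k = 0.6931/0.0252 = 27.51 s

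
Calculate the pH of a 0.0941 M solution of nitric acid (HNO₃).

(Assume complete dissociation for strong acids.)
pH = 1.03

[H⁺] = 0.0941 M for strong acid. pH = -log[H⁺] = -log(0.0941)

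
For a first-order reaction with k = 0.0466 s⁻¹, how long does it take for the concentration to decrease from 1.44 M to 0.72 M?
14.87 s

From ln[A] = ln[A]₀ - k·t: t = ln([A]₀/[A])/k = ln(1.44/0.72)/0.0466 = ln(2.0000)/0.0466 = 0.6931/0.0466 = 14.87 s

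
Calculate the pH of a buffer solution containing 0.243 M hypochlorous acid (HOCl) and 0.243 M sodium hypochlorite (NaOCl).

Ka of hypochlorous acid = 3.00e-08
pH = 7.52

pKa = -log(3.00e-08) = 7.52. pH = pKa + log([A⁻]/[HA]) = 7.52 + log(0.243/0.243)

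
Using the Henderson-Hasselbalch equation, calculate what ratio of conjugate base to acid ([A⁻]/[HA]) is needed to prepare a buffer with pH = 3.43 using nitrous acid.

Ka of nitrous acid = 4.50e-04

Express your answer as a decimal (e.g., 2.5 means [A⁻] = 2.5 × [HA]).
[A⁻]/[HA] = 1.211

pKa = −log(4.50e-04) = 3.3468. pH = pKa + log([A⁻]/[HA]). 3.43 = 3.3468 + log(ratio). log(ratio) = 3.43 − 3.3468 = 0.0832. ratio = 10^(0.0832) = 1.211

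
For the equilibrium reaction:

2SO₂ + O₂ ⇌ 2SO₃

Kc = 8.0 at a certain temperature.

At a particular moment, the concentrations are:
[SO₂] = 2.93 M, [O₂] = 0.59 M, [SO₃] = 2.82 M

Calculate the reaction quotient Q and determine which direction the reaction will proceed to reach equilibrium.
Q = 1.570, Q < K, reaction proceeds forward (toward products)

Q = ([SO₃]^2) / ([SO₂]^2 × [O₂])
  = ((2.82)^2) / ((2.93)^2·(0.59)) = 7.9524/5.0651 = 1.57
Since Q = 1.57 < Kc = 8.0, the reaction proceeds forward (toward products) to reach equilibrium.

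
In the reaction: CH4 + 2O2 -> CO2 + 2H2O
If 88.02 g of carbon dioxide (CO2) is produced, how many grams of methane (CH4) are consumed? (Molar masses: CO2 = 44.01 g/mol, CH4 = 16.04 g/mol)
Moles of CO2 = 88.02 g ÷ 44.01 g/mol = 2 mol
Mole ratio: 1 mol CH4 / 1 mol CO2
Moles of CH4 = 2 × (1/1) = 2 mol
Mass of CH4 = 2 mol × 16.04 g/mol = 32.08 g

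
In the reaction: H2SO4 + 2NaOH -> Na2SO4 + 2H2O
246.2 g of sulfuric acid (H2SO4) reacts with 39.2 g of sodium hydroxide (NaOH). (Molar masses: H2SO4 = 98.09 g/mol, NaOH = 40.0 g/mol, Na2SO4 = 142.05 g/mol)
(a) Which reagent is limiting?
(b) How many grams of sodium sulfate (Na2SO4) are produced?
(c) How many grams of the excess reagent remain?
(a) NaOH, (b) 69.6 g, (c) 198.1 g

Moles of H2SO4 = 246.2 g ÷ 98.09 g/mol = 2.50994 mol
Moles of NaOH = 39.2 g ÷ 40.0 g/mol = 0.98 mol
Moles ÷ coefficient: H2SO4: 2.50994/1 = 2.51, NaOH: 0.98/2 = 0.49
(a) NaOH has the smaller value, so NaOH is the limiting reagent.
(b) Moles of Na2SO4 = 0.98 mol NaOH × (1/2) = 0.49 mol; mass = 0.49 mol × 142.05 g/mol = 69.6 g
(c) H2SO4 consumed = 0.98 × (1/2) = 0.49 mol; remaining = 2.50994 − 0.49 = 2.01994 mol; mass = 2.01994 mol × 98.09 g/mol = 198.1 g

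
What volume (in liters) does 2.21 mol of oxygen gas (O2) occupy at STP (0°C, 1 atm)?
At STP, 1 mol of gas occupies 22.4 L
Volume = 2.21 mol × 22.4 L/mol = 49.50 L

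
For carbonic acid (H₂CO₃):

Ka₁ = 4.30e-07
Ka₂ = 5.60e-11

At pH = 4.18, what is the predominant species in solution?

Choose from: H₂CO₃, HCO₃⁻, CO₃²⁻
H₂CO₃

pKa1 = 6.37, pKa2 = 10.25. Each pKa is the crossover between adjacent species; pH = 4.18 lies in the region where H₂CO₃ predominates.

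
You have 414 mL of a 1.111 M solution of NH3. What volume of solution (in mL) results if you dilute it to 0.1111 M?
Using M₁V₁ = M₂V₂:
1.111 × 414 = 0.1111 × V₂
V₂ = (1.111 × 414) / 0.1111 = 4140 mL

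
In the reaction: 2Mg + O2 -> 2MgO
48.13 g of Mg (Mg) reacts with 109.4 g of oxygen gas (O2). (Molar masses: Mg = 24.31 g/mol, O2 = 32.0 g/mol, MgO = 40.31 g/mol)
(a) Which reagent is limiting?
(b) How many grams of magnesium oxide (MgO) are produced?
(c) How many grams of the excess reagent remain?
(a) Mg, (b) 79.81 g, (c) 77.72 g

Moles of Mg = 48.13 g ÷ 24.31 g/mol = 1.97984 mol
Moles of O2 = 109.4 g ÷ 32.0 g/mol = 3.41875 mol
Moles ÷ coefficient: Mg: 1.97984/2 = 0.9899, O2: 3.41875/1 = 3.419
(a) Mg has the smaller value, so Mg is the limiting reagent.
(b) Moles of MgO = 1.97984 mol Mg × (2/2) = 1.97984 mol; mass = 1.97984 mol × 40.31 g/mol = 79.81 g
(c) O2 consumed = 1.97984 × (1/2) = 0.989922 mol; remaining = 3.41875 − 0.989922 = 2.42883 mol; mass = 2.42883 mol × 32.0 g/mol = 77.72 g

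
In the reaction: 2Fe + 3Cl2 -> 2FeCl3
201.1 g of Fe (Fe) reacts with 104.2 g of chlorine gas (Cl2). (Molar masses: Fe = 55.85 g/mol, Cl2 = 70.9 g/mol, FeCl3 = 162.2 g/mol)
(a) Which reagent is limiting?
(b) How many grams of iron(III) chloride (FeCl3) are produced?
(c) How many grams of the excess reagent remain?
(a) Cl2, (b) 158.9 g, (c) 146.4 g

Moles of Fe = 201.1 g ÷ 55.85 g/mol = 3.60072 mol
Moles of Cl2 = 104.2 g ÷ 70.9 g/mol = 1.46968 mol
Moles ÷ coefficient: Fe: 3.60072/2 = 1.8, Cl2: 1.46968/3 = 0.4899
(a) Cl2 has the smaller value, so Cl2 is the limiting reagent.
(b) Moles of FeCl3 = 1.46968 mol Cl2 × (2/3) = 0.979784 mol; mass = 0.979784 mol × 162.2 g/mol = 158.9 g
(c) Fe consumed = 1.46968 × (2/3) = 0.979784 mol; remaining = 3.60072 − 0.979784 = 2.62093 mol; mass = 2.62093 mol × 55.85 g/mol = 146.4 g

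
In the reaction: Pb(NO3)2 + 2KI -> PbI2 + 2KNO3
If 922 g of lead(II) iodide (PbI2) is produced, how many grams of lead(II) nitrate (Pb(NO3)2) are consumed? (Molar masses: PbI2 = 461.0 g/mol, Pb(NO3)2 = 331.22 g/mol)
Moles of PbI2 = 922 g ÷ 461.0 g/mol = 2 mol
Mole ratio: 1 mol Pb(NO3)2 / 1 mol PbI2
Moles of Pb(NO3)2 = 2 × (1/1) = 2 mol
Mass of Pb(NO3)2 = 2 mol × 331.22 g/mol = 662.4 g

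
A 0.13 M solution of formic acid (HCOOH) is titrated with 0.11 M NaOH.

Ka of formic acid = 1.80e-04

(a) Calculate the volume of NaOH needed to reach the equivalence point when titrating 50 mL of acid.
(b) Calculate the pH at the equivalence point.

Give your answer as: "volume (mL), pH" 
V = 59.1 mL, pH = 8.26

(a) At equivalence: moles acid = moles base.
moles acid = 0.13 × 0.05 = 0.0065 mol; V_NaOH = 0.0065/0.11 = 0.05909 L = 59.1 mL.
(b) At equivalence, all acid → conjugate base A⁻ at [A⁻] = 0.0065/0.1091 = 0.05958 M.
Kb = Kw/Ka = 1.0e-14/1.80e-04 = 5.556e-11; [OH⁻] = √(Kb·[A⁻]) = 1.819e-06; pOH = 5.74; pH = 14 − pOH = 8.26.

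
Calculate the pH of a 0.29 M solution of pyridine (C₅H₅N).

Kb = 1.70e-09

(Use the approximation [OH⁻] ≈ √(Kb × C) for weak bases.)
pH = 9.35

[OH⁻] = √(Kb × C) = √(1.70e-09 × 0.29) = 2.2204e-05. pOH = 4.65, pH = 14 - pOH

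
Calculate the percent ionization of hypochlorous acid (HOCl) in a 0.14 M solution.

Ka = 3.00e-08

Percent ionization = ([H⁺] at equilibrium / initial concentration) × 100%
Percent ionization = 0.0463%

Let x = [H⁺]. Ka = x²/(C - x) ⇒ x² + (3.00e-08)x - (3.00e-08)(0.14) = 0. x = 6.4792e-05. Percent = (6.4792e-05/0.14) × 100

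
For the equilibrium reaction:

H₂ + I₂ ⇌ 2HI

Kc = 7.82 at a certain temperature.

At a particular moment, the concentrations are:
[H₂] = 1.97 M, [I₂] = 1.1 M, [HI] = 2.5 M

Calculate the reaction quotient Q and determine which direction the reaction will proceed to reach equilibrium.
Q = 2.884, Q < K, reaction proceeds forward (toward products)

Q = ([HI]^2) / ([H₂] × [I₂])
  = ((2.5)^2) / ((1.97)·(1.1)) = 6.25/2.167 = 2.884
Since Q = 2.884 < Kc = 7.82, the reaction proceeds forward (toward products) to reach equilibrium.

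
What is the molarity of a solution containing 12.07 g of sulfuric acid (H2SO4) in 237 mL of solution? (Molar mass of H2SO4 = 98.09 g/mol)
Moles of H2SO4 = 12.07 g ÷ 98.09 g/mol = 0.12305 mol
Volume = 237 mL = 0.237 L
Molarity = 0.12305 mol ÷ 0.237 L = 0.5192 M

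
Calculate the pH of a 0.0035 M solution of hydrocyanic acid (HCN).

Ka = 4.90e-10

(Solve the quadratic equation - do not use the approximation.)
pH = 5.88

x² + Ka×x - Ka×C = 0. Using quadratic formula: [H⁺] = 1.3093e-06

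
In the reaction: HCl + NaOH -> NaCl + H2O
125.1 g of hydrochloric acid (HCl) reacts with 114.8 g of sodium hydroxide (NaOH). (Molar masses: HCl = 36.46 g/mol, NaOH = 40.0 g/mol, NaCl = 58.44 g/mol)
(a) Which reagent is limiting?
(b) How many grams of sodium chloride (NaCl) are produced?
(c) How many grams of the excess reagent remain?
(a) NaOH, (b) 167.7 g, (c) 20.46 g

Moles of HCl = 125.1 g ÷ 36.46 g/mol = 3.43116 mol
Moles of NaOH = 114.8 g ÷ 40.0 g/mol = 2.87 mol
Moles ÷ coefficient: HCl: 3.43116/1 = 3.431, NaOH: 2.87/1 = 2.87
(a) NaOH has the smaller value, so NaOH is the limiting reagent.
(b) Moles of NaCl = 2.87 mol NaOH × (1/1) = 2.87 mol; mass = 2.87 mol × 58.44 g/mol = 167.7 g
(c) HCl consumed = 2.87 × (1/1) = 2.87 mol; remaining = 3.43116 − 2.87 = 0.561157 mol; mass = 0.561157 mol × 36.46 g/mol = 20.46 g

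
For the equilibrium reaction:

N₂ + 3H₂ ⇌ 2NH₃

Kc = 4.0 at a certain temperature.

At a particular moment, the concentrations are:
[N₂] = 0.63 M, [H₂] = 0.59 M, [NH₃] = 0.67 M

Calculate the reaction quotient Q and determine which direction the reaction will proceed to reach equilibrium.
Q = 3.469, Q < K, reaction proceeds forward (toward products)

Q = ([NH₃]^2) / ([N₂] × [H₂]^3)
  = ((0.67)^2) / ((0.63)·(0.59)^3) = 0.4489/0.12939 = 3.469
Since Q = 3.469 < Kc = 4.0, the reaction proceeds forward (toward products) to reach equilibrium.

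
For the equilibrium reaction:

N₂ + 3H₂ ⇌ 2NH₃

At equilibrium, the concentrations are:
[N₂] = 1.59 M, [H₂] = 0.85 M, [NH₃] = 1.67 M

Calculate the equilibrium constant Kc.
K_c = 2.8561

Kc = ([NH₃]^2) / ([N₂] × [H₂]^3)
   = ((1.67)^2) / ((1.59)·(0.85)^3)
   = 2.7889 / 0.97646 = 2.8561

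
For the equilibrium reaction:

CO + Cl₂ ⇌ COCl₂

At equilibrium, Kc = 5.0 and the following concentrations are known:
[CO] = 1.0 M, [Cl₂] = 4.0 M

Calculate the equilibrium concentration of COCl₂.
[COCl₂] = 20.0000 M

Kc = ([COCl₂]) / ([CO] × [Cl₂]) = 5.0
[COCl₂]^1 = Kc · (reactant terms)/(other product terms) = 5.0 · 4 / 1 = 20
[COCl₂] = 20.0000 M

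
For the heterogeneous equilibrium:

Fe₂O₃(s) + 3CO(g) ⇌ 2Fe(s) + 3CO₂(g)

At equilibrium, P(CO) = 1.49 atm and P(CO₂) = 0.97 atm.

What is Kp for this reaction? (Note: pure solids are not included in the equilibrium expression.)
K_p = 0.276

Solids (Fe₂O₃, Fe) are excluded.
Kp = P(CO₂)³/P(CO)³ = (0.97)³/(1.49)³ = 0.9127/3.308 = 0.276.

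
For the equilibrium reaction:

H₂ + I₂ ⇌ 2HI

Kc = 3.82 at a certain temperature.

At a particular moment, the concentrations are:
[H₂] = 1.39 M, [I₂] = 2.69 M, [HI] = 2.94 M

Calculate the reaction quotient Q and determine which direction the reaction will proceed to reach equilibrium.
Q = 2.312, Q < K, reaction proceeds forward (toward products)

Q = ([HI]^2) / ([H₂] × [I₂])
  = ((2.94)^2) / ((1.39)·(2.69)) = 8.6436/3.7391 = 2.312
Since Q = 2.312 < Kc = 3.82, the reaction proceeds forward (toward products) to reach equilibrium.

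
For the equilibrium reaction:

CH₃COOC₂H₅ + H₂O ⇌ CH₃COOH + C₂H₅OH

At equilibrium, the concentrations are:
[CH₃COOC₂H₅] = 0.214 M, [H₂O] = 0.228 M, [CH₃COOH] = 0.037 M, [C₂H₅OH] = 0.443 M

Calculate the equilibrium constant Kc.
K_c = 0.3359

Kc = ([CH₃COOH] × [C₂H₅OH]) / ([CH₃COOC₂H₅] × [H₂O])
   = ((0.037)·(0.443)) / ((0.214)·(0.228))
   = 0.016391 / 0.048792 = 0.3359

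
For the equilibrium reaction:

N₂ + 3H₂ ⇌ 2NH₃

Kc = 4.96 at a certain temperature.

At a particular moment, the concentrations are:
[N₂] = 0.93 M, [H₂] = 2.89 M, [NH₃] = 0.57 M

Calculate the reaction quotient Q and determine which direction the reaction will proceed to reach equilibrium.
Q = 0.014, Q < K, reaction proceeds forward (toward products)

Q = ([NH₃]^2) / ([N₂] × [H₂]^3)
  = ((0.57)^2) / ((0.93)·(2.89)^3) = 0.3249/22.448 = 0.01447
Since Q = 0.01447 < Kc = 4.96, the reaction proceeds forward (toward products) to reach equilibrium.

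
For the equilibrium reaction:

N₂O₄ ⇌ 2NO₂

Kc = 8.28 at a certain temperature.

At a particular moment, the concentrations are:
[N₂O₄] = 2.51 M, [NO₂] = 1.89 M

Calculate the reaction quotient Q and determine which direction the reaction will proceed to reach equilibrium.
Q = 1.423, Q < K, reaction proceeds forward (toward products)

Q = ([NO₂]^2) / ([N₂O₄])
  = ((1.89)^2) / ((2.51)) = 3.5721/2.51 = 1.423
Since Q = 1.423 < Kc = 8.28, the reaction proceeds forward (toward products) to reach equilibrium.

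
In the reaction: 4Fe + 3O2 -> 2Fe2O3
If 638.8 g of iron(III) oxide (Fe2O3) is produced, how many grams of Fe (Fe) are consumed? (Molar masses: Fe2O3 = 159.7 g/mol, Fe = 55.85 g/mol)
Moles of Fe2O3 = 638.8 g ÷ 159.7 g/mol = 4 mol
Mole ratio: 4 mol Fe / 2 mol Fe2O3
Moles of Fe = 4 × (4/2) = 8 mol
Mass of Fe = 8 mol × 55.85 g/mol = 446.8 g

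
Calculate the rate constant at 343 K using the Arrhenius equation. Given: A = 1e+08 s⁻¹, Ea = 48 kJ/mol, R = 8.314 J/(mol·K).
4.90e+00 s⁻¹

k = A·exp(-Ea/(R·T)) = 1e+08·exp(-48000/(8.314·343)) = 1e+08·exp(-16.8321) = 1e+08·4.8970e-08 = 4.90e+00 s⁻¹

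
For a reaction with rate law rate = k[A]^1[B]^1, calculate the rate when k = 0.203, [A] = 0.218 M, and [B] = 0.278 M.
0.0123 M/s

rate = k·[A]^1·[B]^1 = 0.203·(0.218)^1·(0.278)^1 = 0.203·0.218·0.278 = 0.0123 M/s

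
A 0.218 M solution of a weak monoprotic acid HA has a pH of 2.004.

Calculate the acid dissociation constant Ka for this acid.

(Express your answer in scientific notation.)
K_a = 4.72e-04

[H⁺] = 10^(−pH) = 10^(−2.004) = 9.908e-03 M. For HA ⇌ H⁺ + A⁻, Ka = x²/(C − x) = (9.908e-03)²/(0.218 − 9.908e-03) = 4.72e-04.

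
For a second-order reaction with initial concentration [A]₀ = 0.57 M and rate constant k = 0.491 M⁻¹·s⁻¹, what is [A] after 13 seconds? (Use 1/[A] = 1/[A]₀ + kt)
0.1229 M

1/[A] = 1/[A]₀ + k·t = 1/0.57 + (0.491)·(13) = 1.7544 + 6.3830 = 8.1374
[A] = 1/8.1374 = 0.1229 M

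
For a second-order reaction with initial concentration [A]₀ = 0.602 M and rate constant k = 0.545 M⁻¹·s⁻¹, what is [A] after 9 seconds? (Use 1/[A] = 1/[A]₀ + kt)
0.1523 M

1/[A] = 1/[A]₀ + k·t = 1/0.602 + (0.545)·(9) = 1.6611 + 4.9050 = 6.5661
[A] = 1/6.5661 = 0.1523 M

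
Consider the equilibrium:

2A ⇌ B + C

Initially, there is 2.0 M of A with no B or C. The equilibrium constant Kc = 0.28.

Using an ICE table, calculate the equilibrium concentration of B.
[B] = 0.514 M

ICE: [A] = 2.0 − 2x, [B] = [C] = x.
Kc = x²/(2.0 − 2x)² = 0.28 ⇒ √Kc = x/(2.0 − 2x).
x = √0.28·2.0/(1 + 2√0.28) = 0.52915·2.0/2.0583 = 0.51416.
[B] = x = 0.514 M.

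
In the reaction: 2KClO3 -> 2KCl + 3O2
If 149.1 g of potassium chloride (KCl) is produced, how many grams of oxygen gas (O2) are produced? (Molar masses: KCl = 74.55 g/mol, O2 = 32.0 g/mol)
Moles of KCl = 149.1 g ÷ 74.55 g/mol = 2 mol
Mole ratio: 3 mol O2 / 2 mol KCl
Moles of O2 = 2 × (3/2) = 3 mol
Mass of O2 = 3 mol × 32.0 g/mol = 96 g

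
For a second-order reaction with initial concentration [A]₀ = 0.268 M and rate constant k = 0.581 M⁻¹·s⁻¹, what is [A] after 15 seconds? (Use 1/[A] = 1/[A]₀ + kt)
0.0803 M

1/[A] = 1/[A]₀ + k·t = 1/0.268 + (0.581)·(15) = 3.7313 + 8.7150 = 12.4463
[A] = 1/12.4463 = 0.0803 M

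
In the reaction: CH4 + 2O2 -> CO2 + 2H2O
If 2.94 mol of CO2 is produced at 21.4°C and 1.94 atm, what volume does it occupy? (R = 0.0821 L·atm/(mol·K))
T = 21.4°C + 273.15 = 294.55 K
V = nRT/P = (2.94 × 0.0821 × 294.55) / 1.94
V = 36.65 L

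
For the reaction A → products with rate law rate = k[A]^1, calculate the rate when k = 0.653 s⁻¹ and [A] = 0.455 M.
0.2971 M/s

rate = k·[A]^1 = 0.653·(0.455)^1 = 0.653·0.455 = 0.2971 M/s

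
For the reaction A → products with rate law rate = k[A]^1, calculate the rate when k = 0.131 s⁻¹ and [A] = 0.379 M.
0.04965 M/s

rate = k·[A]^1 = 0.131·(0.379)^1 = 0.131·0.379 = 0.04965 M/s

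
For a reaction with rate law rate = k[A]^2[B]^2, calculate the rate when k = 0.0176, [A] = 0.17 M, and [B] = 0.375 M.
7.153e-05 M/s

rate = k·[A]^2·[B]^2 = 0.0176·(0.17)^2·(0.375)^2 = 0.0176·0.0289·0.140625 = 7.153e-05 M/s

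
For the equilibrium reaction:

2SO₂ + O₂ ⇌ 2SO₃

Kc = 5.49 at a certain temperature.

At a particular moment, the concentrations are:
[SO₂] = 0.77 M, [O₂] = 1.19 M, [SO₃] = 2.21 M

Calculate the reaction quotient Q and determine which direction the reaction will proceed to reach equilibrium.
Q = 6.922, Q > K, reaction proceeds reverse (toward reactants)

Q = ([SO₃]^2) / ([SO₂]^2 × [O₂])
  = ((2.21)^2) / ((0.77)^2·(1.19)) = 4.8841/0.70555 = 6.922
Since Q = 6.922 > Kc = 5.49, the reaction proceeds reverse (toward reactants) to reach equilibrium.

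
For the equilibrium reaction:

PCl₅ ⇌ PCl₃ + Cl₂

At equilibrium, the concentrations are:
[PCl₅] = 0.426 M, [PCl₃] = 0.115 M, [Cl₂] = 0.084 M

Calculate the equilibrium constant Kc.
K_c = 0.0227

Kc = ([PCl₃] × [Cl₂]) / ([PCl₅])
   = ((0.115)·(0.084)) / ((0.426))
   = 0.00966 / 0.426 = 0.0227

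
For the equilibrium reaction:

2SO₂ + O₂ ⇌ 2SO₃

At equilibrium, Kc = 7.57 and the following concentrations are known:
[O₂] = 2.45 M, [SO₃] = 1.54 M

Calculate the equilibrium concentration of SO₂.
[SO₂] = 0.3576 M

Kc = ([SO₃]^2) / ([SO₂]^2 × [O₂]) = 7.57
[SO₂]^2 = (product terms)/(Kc · other reactant terms) = 2.3716 / (7.57 · 2.45) = 0.12787
[SO₂] = (0.12787)^(1/2) = 0.3576 M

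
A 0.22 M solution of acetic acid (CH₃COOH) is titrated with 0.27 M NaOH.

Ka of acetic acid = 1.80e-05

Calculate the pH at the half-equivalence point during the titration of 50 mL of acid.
pH = pKa = 4.74

At the half-equivalence point, [HA] = [A⁻], so by Henderson–Hasselbalch pH = pKa + log(1) = pKa.
pKa = −log(1.80e-05) = 4.74.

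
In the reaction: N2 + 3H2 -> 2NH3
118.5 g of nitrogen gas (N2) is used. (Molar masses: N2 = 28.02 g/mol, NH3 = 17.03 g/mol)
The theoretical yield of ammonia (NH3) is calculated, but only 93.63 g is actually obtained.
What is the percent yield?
Moles of N2 = 118.5 g ÷ 28.02 g/mol = 4.22912 mol
Mole ratio: 2 mol NH3 / 1 mol N2
Moles of NH3 = 4.22912 × (2/1) = 8.45824 mol
Theoretical yield = 8.45824 mol × 17.03 g/mol = 144.04 g
Actual yield = 93.63 g
Percent yield = (93.63 / 144.04) × 100% = 65.0%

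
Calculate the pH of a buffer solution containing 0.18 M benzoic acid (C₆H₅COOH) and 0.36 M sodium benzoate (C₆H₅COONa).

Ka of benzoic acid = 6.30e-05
pH = 4.50

pKa = -log(6.30e-05) = 4.20. pH = pKa + log([A⁻]/[HA]) = 4.20 + log(0.36/0.18)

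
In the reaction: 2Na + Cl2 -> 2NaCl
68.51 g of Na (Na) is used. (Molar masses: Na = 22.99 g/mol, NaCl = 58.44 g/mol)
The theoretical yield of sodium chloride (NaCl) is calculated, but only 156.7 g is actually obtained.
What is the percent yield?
Moles of Na = 68.51 g ÷ 22.99 g/mol = 2.97999 mol
Mole ratio: 2 mol NaCl / 2 mol Na
Moles of NaCl = 2.97999 × (2/2) = 2.97999 mol
Theoretical yield = 2.97999 mol × 58.44 g/mol = 174.15 g
Actual yield = 156.7 g
Percent yield = (156.7 / 174.15) × 100% = 90.0%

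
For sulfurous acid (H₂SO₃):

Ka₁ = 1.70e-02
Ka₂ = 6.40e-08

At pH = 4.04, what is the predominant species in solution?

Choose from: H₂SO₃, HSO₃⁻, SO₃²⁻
HSO₃⁻

pKa1 = 1.77, pKa2 = 7.19. Each pKa is the crossover between adjacent species; pH = 4.04 lies in the region where HSO₃⁻ predominates.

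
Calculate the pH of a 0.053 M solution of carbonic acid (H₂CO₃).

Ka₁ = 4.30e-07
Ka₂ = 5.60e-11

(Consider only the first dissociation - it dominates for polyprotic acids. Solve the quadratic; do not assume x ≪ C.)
pH = 3.82

x² + Ka₁·x − Ka₁·C = 0 with Ka₁ = 4.30e-07, C = 0.053.
x = (−Ka₁ + √(Ka₁² + 4·Ka₁·C))/2 = 1.5075e-04 M, so pH = 3.82.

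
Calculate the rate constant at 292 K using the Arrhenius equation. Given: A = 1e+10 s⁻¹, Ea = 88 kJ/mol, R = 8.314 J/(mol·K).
1.81e-06 s⁻¹

k = A·exp(-Ea/(R·T)) = 1e+10·exp(-88000/(8.314·292)) = 1e+10·exp(-36.2485) = 1e+10·1.8092e-16 = 1.81e-06 s⁻¹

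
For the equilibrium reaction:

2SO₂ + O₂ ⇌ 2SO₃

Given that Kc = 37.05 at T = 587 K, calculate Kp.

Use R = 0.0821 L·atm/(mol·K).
K_p = 0.7688

Δn = (moles gaseous products) − (moles gaseous reactants) = -1
T = 587 K; RT = 0.0821 × 587 = 48.1927
Kp = Kc·(RT)^Δn = 37.05 × (48.1927)^-1 = 37.05 × 0.02075 = 0.7688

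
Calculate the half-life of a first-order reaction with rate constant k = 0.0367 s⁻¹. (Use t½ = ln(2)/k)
18.89 s

t½ = ln(2)/k = 0.6931/0.0367 = 18.89 s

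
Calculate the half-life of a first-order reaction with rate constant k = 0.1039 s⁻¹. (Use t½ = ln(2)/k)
6.67 s

t½ = ln(2)/k = 0.6931/0.1039 = 6.67 s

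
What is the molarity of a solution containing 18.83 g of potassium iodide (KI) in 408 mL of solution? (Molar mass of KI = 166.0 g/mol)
Moles of KI = 18.83 g ÷ 166.0 g/mol = 0.113434 mol
Volume = 408 mL = 0.408 L
Molarity = 0.113434 mol ÷ 0.408 L = 0.278 M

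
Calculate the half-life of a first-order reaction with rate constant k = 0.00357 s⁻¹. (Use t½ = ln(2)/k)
194.16 s

t½ = ln(2)/k = 0.6931/0.00357 = 194.16 s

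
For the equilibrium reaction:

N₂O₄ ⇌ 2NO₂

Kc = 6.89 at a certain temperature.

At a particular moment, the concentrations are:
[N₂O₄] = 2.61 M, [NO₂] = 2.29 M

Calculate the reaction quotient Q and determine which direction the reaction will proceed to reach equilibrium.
Q = 2.009, Q < K, reaction proceeds forward (toward products)

Q = ([NO₂]^2) / ([N₂O₄])
  = ((2.29)^2) / ((2.61)) = 5.2441/2.61 = 2.009
Since Q = 2.009 < Kc = 6.89, the reaction proceeds forward (toward products) to reach equilibrium.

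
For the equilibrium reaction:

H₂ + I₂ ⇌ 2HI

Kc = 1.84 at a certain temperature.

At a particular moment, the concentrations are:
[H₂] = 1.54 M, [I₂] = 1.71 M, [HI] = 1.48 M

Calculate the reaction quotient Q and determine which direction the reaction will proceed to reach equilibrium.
Q = 0.832, Q < K, reaction proceeds forward (toward products)

Q = ([HI]^2) / ([H₂] × [I₂])
  = ((1.48)^2) / ((1.54)·(1.71)) = 2.1904/2.6334 = 0.8318
Since Q = 0.8318 < Kc = 1.84, the reaction proceeds forward (toward products) to reach equilibrium.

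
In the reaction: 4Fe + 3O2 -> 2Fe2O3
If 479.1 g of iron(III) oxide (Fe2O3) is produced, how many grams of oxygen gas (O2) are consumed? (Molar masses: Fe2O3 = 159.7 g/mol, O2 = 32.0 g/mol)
Moles of Fe2O3 = 479.1 g ÷ 159.7 g/mol = 3 mol
Mole ratio: 3 mol O2 / 2 mol Fe2O3
Moles of O2 = 3 × (3/2) = 4.5 mol
Mass of O2 = 4.5 mol × 32.0 g/mol = 144 g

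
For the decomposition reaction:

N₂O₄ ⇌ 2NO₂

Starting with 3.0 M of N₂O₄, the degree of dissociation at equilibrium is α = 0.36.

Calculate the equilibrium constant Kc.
K_c = 2.4300

x = α·[A]₀ = 0.36 × 3.0 = 1.08 M dissociated.
At eq: [N₂O₄] = 3.0 − 1.08 = 1.92 M; [NO₂] = 2x = 2.16 M.
Kc = [NO₂]²/[N₂O₄] = (2.16)²/1.92 = 2.43.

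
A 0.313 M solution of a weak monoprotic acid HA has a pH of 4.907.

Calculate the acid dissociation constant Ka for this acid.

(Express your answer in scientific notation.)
K_a = 4.90e-10

[H⁺] = 10^(−pH) = 10^(−4.907) = 1.239e-05 M. For HA ⇌ H⁺ + A⁻, Ka = x²/(C − x) = (1.239e-05)²/(0.313 − 1.239e-05) = 4.90e-10.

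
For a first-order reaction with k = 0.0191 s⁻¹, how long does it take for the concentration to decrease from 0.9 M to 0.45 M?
36.29 s

From ln[A] = ln[A]₀ - k·t: t = ln([A]₀/[A])/k = ln(0.9/0.45)/0.0191 = ln(2.0000)/0.0191 = 0.6931/0.0191 = 36.29 s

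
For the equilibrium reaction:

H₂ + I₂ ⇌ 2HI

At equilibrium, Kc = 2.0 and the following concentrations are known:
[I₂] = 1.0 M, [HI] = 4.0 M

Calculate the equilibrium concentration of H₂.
[H₂] = 8.0000 M

Kc = ([HI]^2) / ([H₂] × [I₂]) = 2.0
[H₂]^1 = (product terms)/(Kc · other reactant terms) = 16 / (2.0 · 1) = 8
[H₂] = 8.0000 M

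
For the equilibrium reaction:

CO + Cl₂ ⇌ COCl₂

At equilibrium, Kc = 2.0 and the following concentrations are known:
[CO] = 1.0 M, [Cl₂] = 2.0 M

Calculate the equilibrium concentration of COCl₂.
[COCl₂] = 4.0000 M

Kc = ([COCl₂]) / ([CO] × [Cl₂]) = 2.0
[COCl₂]^1 = Kc · (reactant terms)/(other product terms) = 2.0 · 2 / 1 = 4
[COCl₂] = 4.0000 M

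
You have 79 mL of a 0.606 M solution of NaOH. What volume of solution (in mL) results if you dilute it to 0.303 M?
Using M₁V₁ = M₂V₂:
0.606 × 79 = 0.303 × V₂
V₂ = (0.606 × 79) / 0.303 = 158 mL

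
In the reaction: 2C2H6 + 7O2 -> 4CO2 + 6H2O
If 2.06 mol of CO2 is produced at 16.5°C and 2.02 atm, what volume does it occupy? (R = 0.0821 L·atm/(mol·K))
T = 16.5°C + 273.15 = 289.65 K
V = nRT/P = (2.06 × 0.0821 × 289.65) / 2.02
V = 24.25 L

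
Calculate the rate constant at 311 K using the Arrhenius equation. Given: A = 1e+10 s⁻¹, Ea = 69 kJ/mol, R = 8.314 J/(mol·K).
2.57e-02 s⁻¹

k = A·exp(-Ea/(R·T)) = 1e+10·exp(-69000/(8.314·311)) = 1e+10·exp(-26.6857) = 1e+10·2.5736e-12 = 2.57e-02 s⁻¹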